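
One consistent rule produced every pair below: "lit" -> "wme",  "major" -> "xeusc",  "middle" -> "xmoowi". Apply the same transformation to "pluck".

awynv

The shift depends on letter class: consonant l→w is +11, but vowel i→m is +4. Vowels shift forward by 4 and consonants shift forward by 11.
For pluck: p(cons)+11=a, l(cons)+11=w, u(vowel)+4=y, c(cons)+11=n, k(cons)+11=v.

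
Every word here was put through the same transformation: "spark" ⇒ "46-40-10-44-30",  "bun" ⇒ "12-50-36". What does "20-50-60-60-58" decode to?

fuzzy

s(#19)→46 and p(#16)→40: differences scale by 2, so n = 2·pos + 8. The formula is n = 2×(alphabet index, a=1) + 8.
Decoding 20-50-60-60-58: 20→(20−8)÷2=6=f, 50→(50−8)÷2=21=u, 60→(60−8)÷2=26=z, 60→(60−8)÷2=26=z, 58→(58−8)÷2=25=y.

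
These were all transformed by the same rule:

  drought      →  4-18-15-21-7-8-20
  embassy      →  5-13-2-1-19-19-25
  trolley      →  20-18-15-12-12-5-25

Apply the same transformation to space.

19-16-1-3-5

Letters become their 1-indexed alphabet positions: a=1 … z=26.
For space: s=19→19, p=16→16, a=1→1, c=3→3, e=5→5.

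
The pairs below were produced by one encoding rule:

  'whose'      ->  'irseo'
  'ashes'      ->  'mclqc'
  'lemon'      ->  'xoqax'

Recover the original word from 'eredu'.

Shifts by position in whose: pos 0: w→i (+12), pos 1: h→r (+10), pos 2: o→s (+4), pos 3: s→e (+12), pos 4: e→o (+10) — repeating every 3. The shifts repeat in a cycle of length 3: positions 0,1,… shift by +12, +10, +4, then the pattern repeats.
Reversing it on eredu: e−12=s, r−10=h, e−4=a, d−12=r, u−10=k.

shark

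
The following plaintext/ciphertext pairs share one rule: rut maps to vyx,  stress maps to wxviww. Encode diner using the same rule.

hmriv

Every letter moves 4 places later in the alphabet, wrapping around z→a.
For diner: d+4=h, i+4=m, n+4=r, e+4=i, r+4=v.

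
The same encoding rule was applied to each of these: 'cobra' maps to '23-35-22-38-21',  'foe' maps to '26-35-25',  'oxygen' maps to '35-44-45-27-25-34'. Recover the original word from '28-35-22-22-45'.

hobby

Each letter is replaced by its alphabet position (a=1..z=26) + 20.
Undoing it on 28-35-22-22-45: 28→(28−20)÷1=8=h, 35→(35−20)÷1=15=o, 22→(22−20)÷1=2=b, 22→(22−20)÷1=2=b, 45→(45−20)÷1=25=y.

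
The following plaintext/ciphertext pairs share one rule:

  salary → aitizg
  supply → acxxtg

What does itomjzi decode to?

Every letter moves 8 places later in the alphabet, wrapping around z→a.
Decoding itomjzi: i−8=a, t−8=l, o−8=g, m−8=e, j−8=b, z−8=r, i−8=a.

algebra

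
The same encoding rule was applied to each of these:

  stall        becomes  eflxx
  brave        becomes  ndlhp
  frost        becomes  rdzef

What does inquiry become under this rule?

The shift depends on letter class: consonant s→e is +12, but vowel a→l is +11. Vowels shift forward by 11 and consonants shift forward by 12.
For inquiry: i(vowel)+11=t, n(cons)+12=z, q(cons)+12=c, u(vowel)+11=f, i(vowel)+11=t, r(cons)+12=d, y(cons)+12=k.

tzcftdk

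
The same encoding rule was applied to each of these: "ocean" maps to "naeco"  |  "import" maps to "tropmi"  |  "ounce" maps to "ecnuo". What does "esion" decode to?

noise

The output letters match the input read backwards: ocean reversed is naeco. The word is simply reversed.
Decoding esion: then reverse → noise.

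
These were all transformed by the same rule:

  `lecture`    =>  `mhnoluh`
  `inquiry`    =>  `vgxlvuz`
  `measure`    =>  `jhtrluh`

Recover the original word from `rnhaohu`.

scepter

Each letter's alphabet position (a=0..z=25) is mapped through 23·x+19 mod 26 — an affine cipher.
Decoding rnhaohu: r(17)→17·(17−19)≡18=s; n(13)→17·(13−19)≡2=c; h(7)→17·(7−19)≡4=e; a(0)→17·(0−19)≡15=p; o(14)→17·(14−19)≡19=t; h(7)→17·(7−19)≡4=e; u(20)→17·(20−19)≡17=r (all mod 26).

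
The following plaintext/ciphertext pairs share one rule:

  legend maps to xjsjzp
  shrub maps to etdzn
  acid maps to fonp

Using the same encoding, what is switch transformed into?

The shift depends on letter class: consonant l→x is +12, but vowel e→j is +5. The rule splits by letter class: vowels +5, consonants +12.
Applying it to switch: s(cons)+12=e, w(cons)+12=i, i(vowel)+5=n, t(cons)+12=f, c(cons)+12=o, h(cons)+12=t.

einfot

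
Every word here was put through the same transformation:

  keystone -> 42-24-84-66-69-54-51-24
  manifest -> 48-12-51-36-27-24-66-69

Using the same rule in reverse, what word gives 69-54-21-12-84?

today

With a=1..z=26, the number is 3·pos + 9.
Decoding 69-54-21-12-84: 69→(69−9)÷3=20=t, 54→(54−9)÷3=15=o, 21→(21−9)÷3=4=d, 12→(12−9)÷3=1=a, 84→(84−9)÷3=25=y.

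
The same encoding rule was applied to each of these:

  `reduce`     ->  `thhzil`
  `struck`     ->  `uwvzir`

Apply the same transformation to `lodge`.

nrhlk

In reduce: r→t is +2, e→h is +3, d→h is +4, u→z is +5 — the shift increases by 1 each position. Each letter shifts forward by (position + 2), i.e. 2, 3, 4, … — the shift grows by one for each successive letter.
On lodge: l+2=n, o+3=r, d+4=h, g+5=l, e+6=k.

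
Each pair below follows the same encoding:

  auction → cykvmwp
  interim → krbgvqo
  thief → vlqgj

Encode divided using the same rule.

Shifts by position in auction: pos 0: a→c (+2), pos 1: u→y (+4), pos 2: c→k (+8), pos 3: t→v (+2), pos 4: i→m (+4), pos 5: o→w (+8) — repeating every 3. The shifts repeat in a cycle of length 3: positions 0,1,… shift by +2, +4, +8, then the pattern repeats.
Applying it to divided: d+2=f, i+4=m, v+8=d, i+2=k, d+4=h, e+8=m, d+2=f.

fmdkhmf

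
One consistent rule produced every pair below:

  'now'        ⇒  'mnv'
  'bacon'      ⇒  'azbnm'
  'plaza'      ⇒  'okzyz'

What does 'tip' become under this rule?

sho

Compare letters: n→m is +25, o→n is +25, w→v is +25 — a constant shift. This is a Caesar cipher with shift 25.
For tip: t+25=s, i+25=h, p+25=o.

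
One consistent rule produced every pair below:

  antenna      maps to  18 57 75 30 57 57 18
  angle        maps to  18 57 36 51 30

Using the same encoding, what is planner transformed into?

63 51 18 57 57 30 69

a(#1)→18 and n(#14)→57: differences scale by 3, so n = 3·pos + 15. With a=1..z=26, the number is 3·pos + 15.
For planner: p=16→63, l=12→51, a=1→18, n=14→57, n=14→57, e=5→30, r=18→69.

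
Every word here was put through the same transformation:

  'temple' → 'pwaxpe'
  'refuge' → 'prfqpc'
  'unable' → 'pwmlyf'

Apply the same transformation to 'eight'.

esrtp

The output letters match the input read backwards, each shifted +11: temple reversed is elpmet. Two steps: reverse the string, then apply a Caesar shift of +11.
For eight: reverse → thgie; then shift: t+11=e, h+11=s, g+11=r, i+11=t, e+11=p.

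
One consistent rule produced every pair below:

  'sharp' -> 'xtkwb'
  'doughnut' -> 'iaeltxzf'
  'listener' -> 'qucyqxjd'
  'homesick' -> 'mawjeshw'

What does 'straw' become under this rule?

xfbfi

Shifts by position in sharp: pos 0: s→x (+5), pos 1: h→t (+12), pos 2: a→k (+10), pos 3: r→w (+5), pos 4: p→b (+12) — repeating every 3. A repeating key of period 3 is used — shifts +5, +12, +10 over and over.
For straw: s+5=x, t+12=f, r+10=b, a+5=f, w+12=i.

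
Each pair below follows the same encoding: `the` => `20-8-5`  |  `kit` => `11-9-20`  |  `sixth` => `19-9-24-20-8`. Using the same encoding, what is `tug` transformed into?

20-21-7

t is letter #20 and maps to 20: an offset of 0. Each letter is replaced by its alphabet position (a=1, b=2, …, z=26).
On tug: t=20→20, u=21→21, g=7→7.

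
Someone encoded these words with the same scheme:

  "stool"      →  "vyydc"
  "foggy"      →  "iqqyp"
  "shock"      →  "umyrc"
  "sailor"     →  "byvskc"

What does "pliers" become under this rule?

cbosvz

The output letters match the input read backwards, each shifted +10: stool reversed is loots. The word is reversed, then every letter is shifted forward by 10.
Applying it to pliers: reverse → sreilp; then shift: s+10=c, r+10=b, e+10=o, i+10=s, l+10=v, p+10=z.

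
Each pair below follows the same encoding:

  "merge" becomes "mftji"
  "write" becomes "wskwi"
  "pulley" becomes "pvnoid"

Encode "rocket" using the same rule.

rpeniy

The shift increases by 1 at each position, starting from +0: 0, 1, 2, ….
For rocket: r+0=r, o+1=p, c+2=e, k+3=n, e+4=i, t+5=y.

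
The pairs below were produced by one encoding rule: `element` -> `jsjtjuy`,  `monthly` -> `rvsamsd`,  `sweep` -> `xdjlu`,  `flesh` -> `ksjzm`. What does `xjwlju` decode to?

It's a Vigenère-style cipher with numeric key [5,7]: position i shifts by key[i mod 2].
Undoing it on xjwlju: x−5=s, j−7=c, w−5=r, l−7=e, j−5=e, u−7=n.

screen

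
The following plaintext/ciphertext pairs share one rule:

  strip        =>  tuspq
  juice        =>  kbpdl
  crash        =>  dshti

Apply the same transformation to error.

lssvs

Two shifts are in play — +7 for a/e/i/o/u, +1 for every other letter.
For error: e(vowel)+7=l, r(cons)+1=s, r(cons)+1=s, o(vowel)+7=v, r(cons)+1=s.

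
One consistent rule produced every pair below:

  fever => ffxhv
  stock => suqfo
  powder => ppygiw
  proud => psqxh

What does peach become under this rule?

pfcfl

In fever: f→f is +0, e→f is +1, v→x is +2, e→h is +3 — the shift increases by 1 each position. Each letter shifts forward by its position index (0, 1, 2, …) — the shift grows by one for each successive letter.
Applying it to peach: p+0=p, e+1=f, a+2=c, c+3=f, h+4=l.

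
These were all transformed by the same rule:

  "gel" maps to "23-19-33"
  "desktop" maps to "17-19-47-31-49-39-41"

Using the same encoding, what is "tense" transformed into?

49-19-37-47-19

Each letter becomes 2×(its alphabet position, a=1..z=26) + 9.
Applying it to tense: t=20→49, e=5→19, n=14→37, s=19→47, e=5→19.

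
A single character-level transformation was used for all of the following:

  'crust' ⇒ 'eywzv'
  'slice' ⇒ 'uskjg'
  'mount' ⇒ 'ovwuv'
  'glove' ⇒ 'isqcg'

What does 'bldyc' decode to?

Shifts by position in crust: pos 0: c→e (+2), pos 1: r→y (+7), pos 2: u→w (+2), pos 3: s→z (+7) — repeating every 2. It's a Vigenère-style cipher with numeric key [2,7]: position i shifts by key[i mod 2].
Decoding bldyc: b−2=z, l−7=e, d−2=b, y−7=r, c−2=a.

zebra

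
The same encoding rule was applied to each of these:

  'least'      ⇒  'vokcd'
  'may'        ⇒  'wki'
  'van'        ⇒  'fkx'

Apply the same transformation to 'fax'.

pkh

Compare letters: l→v is +10, e→o is +10, a→k is +10 — a constant shift. It's a constant shift of +10 (ROT10).
On fax: f+10=p, a+10=k, x+10=h.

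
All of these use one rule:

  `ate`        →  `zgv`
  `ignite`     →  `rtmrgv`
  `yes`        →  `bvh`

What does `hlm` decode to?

son

Each pair mirrors across the alphabet (a↔z, t↔g, e↔v): positions sum to 25. This is the alphabet-reversal cipher (Atbash): a becomes z, b becomes y, etc.
Decoding hlm: h↔s, l↔o, m↔n.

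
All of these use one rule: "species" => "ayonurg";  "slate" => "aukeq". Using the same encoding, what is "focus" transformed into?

nxmfe

In species: s→a is +8, p→y is +9, e→o is +10, c→n is +11 — the shift increases by 1 each position. Letter i (0-indexed) is shifted by i+8, so successive shifts are 8, 9, 10, ….
On focus: f+8=n, o+9=x, c+10=m, u+11=f, s+12=e.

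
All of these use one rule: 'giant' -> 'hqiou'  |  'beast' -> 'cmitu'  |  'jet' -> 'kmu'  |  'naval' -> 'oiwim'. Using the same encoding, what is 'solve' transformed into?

Vowels shift forward by 8 and consonants shift forward by 1.
For solve: s(cons)+1=t, o(vowel)+8=w, l(cons)+1=m, v(cons)+1=w, e(vowel)+8=m.

twmwm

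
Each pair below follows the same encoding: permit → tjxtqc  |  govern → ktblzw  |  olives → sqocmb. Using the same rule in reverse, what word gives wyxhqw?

strain

In permit: p→t is +4, e→j is +5, r→x is +6, m→t is +7 — the shift increases by 1 each position. Each letter shifts forward by (position + 4), i.e. 4, 5, 6, … — the shift grows by one for each successive letter.
Reversing it on wyxhqw: w−4=s, y−5=t, x−6=r, h−7=a, q−8=i, w−9=n.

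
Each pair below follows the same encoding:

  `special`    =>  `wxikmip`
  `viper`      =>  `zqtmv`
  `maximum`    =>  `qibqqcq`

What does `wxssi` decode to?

A repeating key of period 2 is used — shifts +4, +8 over and over.
Reversing it on wxssi: w−4=s, x−8=p, s−4=o, s−8=k, i−4=e.

spoke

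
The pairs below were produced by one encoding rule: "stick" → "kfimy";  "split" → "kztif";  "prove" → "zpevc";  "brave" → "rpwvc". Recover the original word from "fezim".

s(18)→k(10) and t(19)→f(5) fit y≡21x+22 (mod 26); the inverse of 21 mod 26 is 5. Treating letters as 0–25, the rule is x ↦ 21x + 22 (mod 26).
Reversing it on fezim: f(5)→5·(5−22)≡19=t; e(4)→5·(4−22)≡14=o; z(25)→5·(25−22)≡15=p; i(8)→5·(8−22)≡8=i; m(12)→5·(12−22)≡2=c (all mod 26).

topic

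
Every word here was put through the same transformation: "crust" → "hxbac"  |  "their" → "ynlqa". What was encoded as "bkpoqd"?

weight

In crust: c→h is +5, r→x is +6, u→b is +7, s→a is +8 — the shift increases by 1 each position. Letter i (0-indexed) is shifted by i+5, so successive shifts are 5, 6, 7, ….
Decoding bkpoqd: b−5=w, k−6=e, p−7=i, o−8=g, q−9=h, d−10=t.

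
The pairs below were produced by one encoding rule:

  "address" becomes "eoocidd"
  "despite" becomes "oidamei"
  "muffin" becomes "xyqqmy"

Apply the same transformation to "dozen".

The shift depends on letter class: consonant d→o is +11, but vowel a→e is +4. Vowels shift forward by 4 and consonants shift forward by 11.
Applying it to dozen: d(cons)+11=o, o(vowel)+4=s, z(cons)+11=k, e(vowel)+4=i, n(cons)+11=y.

oskiy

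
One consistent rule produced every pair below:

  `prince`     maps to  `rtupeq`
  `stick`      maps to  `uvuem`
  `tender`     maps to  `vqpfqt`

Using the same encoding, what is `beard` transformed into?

The shift depends on letter class: consonant p→r is +2, but vowel i→u is +12. Vowels shift forward by 12 and consonants shift forward by 2.
On beard: b(cons)+2=d, e(vowel)+12=q, a(vowel)+12=m, r(cons)+2=t, d(cons)+2=f.

dqmtf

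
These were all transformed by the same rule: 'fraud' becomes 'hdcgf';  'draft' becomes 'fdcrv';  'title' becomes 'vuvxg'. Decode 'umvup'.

satin

Shifts by position in fraud: pos 0: f→h (+2), pos 1: r→d (+12), pos 2: a→c (+2), pos 3: u→g (+12) — repeating every 2. A repeating key of period 2 is used — shifts +2, +12 over and over.
Decoding umvup: u−2=s, m−12=a, v−2=t, u−12=i, p−2=n.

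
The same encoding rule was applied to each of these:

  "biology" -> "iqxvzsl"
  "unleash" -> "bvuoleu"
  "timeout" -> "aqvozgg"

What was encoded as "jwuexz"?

In biology: b→i is +7, i→q is +8, o→x is +9, l→v is +10 — the shift increases by 1 each position. The shift increases by 1 at each position, starting from +7: 7, 8, 9, ….
Undoing it on jwuexz: j−7=c, w−8=o, u−9=l, e−10=u, x−11=m, z−12=n.

column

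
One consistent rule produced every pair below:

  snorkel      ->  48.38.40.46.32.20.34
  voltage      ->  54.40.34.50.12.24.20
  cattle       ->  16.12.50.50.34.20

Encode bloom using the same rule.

With a=1..z=26, the number is 2·pos + 10.
Applying it to bloom: b=2→14, l=12→34, o=15→40, o=15→40, m=13→36.

14.34.40.40.36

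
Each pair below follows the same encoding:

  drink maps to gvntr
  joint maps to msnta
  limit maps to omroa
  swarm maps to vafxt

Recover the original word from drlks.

Each letter shifts forward by (position + 3), i.e. 3, 4, 5, … — the shift grows by one for each successive letter.
Decoding drlks: d−3=a, r−4=n, l−5=g, k−6=e, s−7=l.

angel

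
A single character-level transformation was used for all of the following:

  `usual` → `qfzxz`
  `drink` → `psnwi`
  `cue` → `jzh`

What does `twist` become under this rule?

yxnby

The output letters match the input read backwards, each shifted +5: usual reversed is lausu. The word is reversed, then every letter is shifted forward by 5.
For twist: reverse → tsiwt; then shift: t+5=y, s+5=x, i+5=n, w+5=b, t+5=y.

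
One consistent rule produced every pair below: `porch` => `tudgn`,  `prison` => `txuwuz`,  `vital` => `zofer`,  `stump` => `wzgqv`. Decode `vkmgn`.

reach

A repeating key of period 3 is used — shifts +4, +6, +12 over and over.
Reversing it on vkmgn: v−4=r, k−6=e, m−12=a, g−4=c, n−6=h.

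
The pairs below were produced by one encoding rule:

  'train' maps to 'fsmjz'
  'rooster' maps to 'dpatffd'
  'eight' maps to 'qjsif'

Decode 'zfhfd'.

It's a Vigenère-style cipher with numeric key [12,1]: position i shifts by key[i mod 2].
Undoing it on zfhfd: z−12=n, f−1=e, h−12=v, f−1=e, d−12=r.

never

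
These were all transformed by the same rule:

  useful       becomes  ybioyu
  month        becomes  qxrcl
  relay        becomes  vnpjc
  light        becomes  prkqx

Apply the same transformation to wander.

Shifts by position in useful: pos 0: u→y (+4), pos 1: s→b (+9), pos 2: e→i (+4), pos 3: f→o (+9) — repeating every 2. A repeating key of period 2 is used — shifts +4, +9 over and over.
For wander: w+4=a, a+9=j, n+4=r, d+9=m, e+4=i, r+9=a.

ajrmia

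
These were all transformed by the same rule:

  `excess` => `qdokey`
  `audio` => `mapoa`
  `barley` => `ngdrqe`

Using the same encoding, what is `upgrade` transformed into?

gvsxmjq

It's a Vigenère-style cipher with numeric key [12,6]: position i shifts by key[i mod 2].
Applying it to upgrade: u+12=g, p+6=v, g+12=s, r+6=x, a+12=m, d+6=j, e+12=q.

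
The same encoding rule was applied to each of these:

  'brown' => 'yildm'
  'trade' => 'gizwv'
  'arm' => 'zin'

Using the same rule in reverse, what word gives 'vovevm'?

Each letter is replaced by its mirror in the alphabet: a↔z, b↔y, c↔x, and so on (the Atbash cipher).
Undoing it on vovevm: v↔e, o↔l, v↔e, e↔v, v↔e, m↔n.

eleven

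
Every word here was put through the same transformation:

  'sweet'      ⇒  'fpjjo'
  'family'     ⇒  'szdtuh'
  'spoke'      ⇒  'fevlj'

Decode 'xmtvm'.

union

s(18)→f(5) and w(22)→p(15) fit y≡9x+25 (mod 26); the inverse of 9 mod 26 is 3. This is an affine cipher: with a=0,…,z=25, each position x becomes (9x+25) mod 26.
Reversing it on xmtvm: x(23)→3·(23−25)≡20=u; m(12)→3·(12−25)≡13=n; t(19)→3·(19−25)≡8=i; v(21)→3·(21−25)≡14=o; m(12)→3·(12−25)≡13=n (all mod 26).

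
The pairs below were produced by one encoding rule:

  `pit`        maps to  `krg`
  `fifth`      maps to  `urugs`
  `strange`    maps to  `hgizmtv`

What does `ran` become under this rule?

izm

This is the alphabet-reversal cipher (Atbash): a becomes z, b becomes y, etc.
Applying it to ran: r↔i, a↔z, n↔m.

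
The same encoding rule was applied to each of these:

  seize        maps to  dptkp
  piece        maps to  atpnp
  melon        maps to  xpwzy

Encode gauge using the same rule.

Compare letters: s→d is +11, e→p is +11, i→t is +11 — a constant shift. It's a constant shift of +11 (ROT11).
Applying it to gauge: g+11=r, a+11=l, u+11=f, g+11=r, e+11=p.

rlfrp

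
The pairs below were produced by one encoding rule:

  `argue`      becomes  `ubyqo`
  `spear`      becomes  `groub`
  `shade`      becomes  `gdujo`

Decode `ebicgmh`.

a(0)→u(20) and r(17)→b(1) fit y≡5x+20 (mod 26); the inverse of 5 mod 26 is 21. Each letter's alphabet position (a=0..z=25) is mapped through 5·x+20 mod 26 — an affine cipher.
Undoing it on ebicgmh: e(4)→21·(4−20)≡2=c; b(1)→21·(1−20)≡17=r; i(8)→21·(8−20)≡8=i; c(2)→21·(2−20)≡12=m; g(6)→21·(6−20)≡18=s; m(12)→21·(12−20)≡14=o; h(7)→21·(7−20)≡13=n (all mod 26).

crimson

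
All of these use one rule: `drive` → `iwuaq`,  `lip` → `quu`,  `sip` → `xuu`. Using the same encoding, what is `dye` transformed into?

The shift depends on letter class: consonant d→i is +5, but vowel i→u is +12. Two shifts are in play — +12 for a/e/i/o/u, +5 for every other letter.
For dye: d(cons)+5=i, y(cons)+5=d, e(vowel)+12=q.

idq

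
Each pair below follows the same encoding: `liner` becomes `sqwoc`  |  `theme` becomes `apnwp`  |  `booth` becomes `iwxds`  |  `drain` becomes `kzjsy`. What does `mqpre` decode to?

fight

In liner: l→s is +7, i→q is +8, n→w is +9, e→o is +10 — the shift increases by 1 each position. The shift increases by 1 at each position, starting from +7: 7, 8, 9, ….
Decoding mqpre: m−7=f, q−8=i, p−9=g, r−10=h, e−11=t.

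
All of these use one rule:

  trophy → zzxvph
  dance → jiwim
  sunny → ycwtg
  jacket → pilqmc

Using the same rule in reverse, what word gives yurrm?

The shifts repeat in a cycle of length 3: positions 0,1,… shift by +6, +8, +9, then the pattern repeats.
Undoing it on yurrm: y−6=s, u−8=m, r−9=i, r−6=l, m−8=e.

smile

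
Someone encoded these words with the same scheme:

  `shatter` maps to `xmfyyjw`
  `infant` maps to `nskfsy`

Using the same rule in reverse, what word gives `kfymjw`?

Compare letters: s→x is +5, h→m is +5, a→f is +5 — a constant shift. Every letter moves 5 places later in the alphabet, wrapping around z→a.
Decoding kfymjw: k−5=f, f−5=a, y−5=t, m−5=h, j−5=e, w−5=r.

father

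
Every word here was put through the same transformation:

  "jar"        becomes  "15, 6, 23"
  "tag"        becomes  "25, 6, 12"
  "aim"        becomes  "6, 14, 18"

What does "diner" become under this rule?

9, 14, 19, 10, 23

j is letter #10 and maps to 15: an offset of 5. The number is (letter's place in the alphabet, a=1) + 5.
Applying it to diner: d=4→9, i=9→14, n=14→19, e=5→10, r=18→23.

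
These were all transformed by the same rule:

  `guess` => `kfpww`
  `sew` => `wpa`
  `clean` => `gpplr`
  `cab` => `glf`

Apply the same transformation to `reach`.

The shift depends on letter class: consonant g→k is +4, but vowel u→f is +11. The rule splits by letter class: vowels +11, consonants +4.
On reach: r(cons)+4=v, e(vowel)+11=p, a(vowel)+11=l, c(cons)+4=g, h(cons)+4=l.

vplgl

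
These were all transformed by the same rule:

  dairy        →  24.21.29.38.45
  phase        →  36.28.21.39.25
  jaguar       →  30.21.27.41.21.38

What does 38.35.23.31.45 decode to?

rocky

The number is (letter's place in the alphabet, a=1) + 20.
Undoing it on 38.35.23.31.45: 38→(38−20)÷1=18=r, 35→(35−20)÷1=15=o, 23→(23−20)÷1=3=c, 31→(31−20)÷1=11=k, 45→(45−20)÷1=25=y.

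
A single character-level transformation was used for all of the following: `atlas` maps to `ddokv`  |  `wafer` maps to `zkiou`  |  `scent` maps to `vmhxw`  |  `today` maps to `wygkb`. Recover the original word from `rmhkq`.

Shifts by position in atlas: pos 0: a→d (+3), pos 1: t→d (+10), pos 2: l→o (+3), pos 3: a→k (+10) — repeating every 2. It's a Vigenère-style cipher with numeric key [3,10]: position i shifts by key[i mod 2].
Decoding rmhkq: r−3=o, m−10=c, h−3=e, k−10=a, q−3=n.

ocean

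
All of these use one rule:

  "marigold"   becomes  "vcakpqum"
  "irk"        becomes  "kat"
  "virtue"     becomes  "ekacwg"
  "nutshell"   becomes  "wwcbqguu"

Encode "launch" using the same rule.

ucwwlq

The shift depends on letter class: consonant m→v is +9, but vowel a→c is +2. Vowels shift forward by 2 and consonants shift forward by 9.
Applying it to launch: l(cons)+9=u, a(vowel)+2=c, u(vowel)+2=w, n(cons)+9=w, c(cons)+9=l, h(cons)+9=q.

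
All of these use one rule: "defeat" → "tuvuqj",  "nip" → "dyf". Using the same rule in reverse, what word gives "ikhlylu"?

Compare letters: d→t is +16, e→u is +16, f→v is +16 — a constant shift. It's a constant shift of +16 (ROT16).
Reversing it on ikhlylu: i−16=s, k−16=u, h−16=r, l−16=v, y−16=i, l−16=v, u−16=e.

survive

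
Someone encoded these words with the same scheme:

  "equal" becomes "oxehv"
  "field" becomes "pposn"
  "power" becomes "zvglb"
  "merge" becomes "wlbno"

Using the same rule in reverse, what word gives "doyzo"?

those

It's a Vigenère-style cipher with numeric key [10,7]: position i shifts by key[i mod 2].
Undoing it on doyzo: d−10=t, o−7=h, y−10=o, z−7=s, o−10=e.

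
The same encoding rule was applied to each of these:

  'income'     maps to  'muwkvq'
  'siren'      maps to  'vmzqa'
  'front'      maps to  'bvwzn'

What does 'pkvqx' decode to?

The output letters match the input read backwards, each shifted +8: income reversed is emocni. The word is reversed, then every letter is shifted forward by 8.
Undoing it on pkvqx: shift back: p−8=h, k−8=c, v−8=n, q−8=i, x−8=p → hcnip; then reverse → pinch.

pinch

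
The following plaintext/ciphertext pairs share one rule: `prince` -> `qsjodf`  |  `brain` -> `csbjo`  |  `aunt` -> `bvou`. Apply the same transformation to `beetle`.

cffumf

Every letter moves 1 place later in the alphabet, wrapping around z→a.
Applying it to beetle: b+1=c, e+1=f, e+1=f, t+1=u, l+1=m, e+1=f.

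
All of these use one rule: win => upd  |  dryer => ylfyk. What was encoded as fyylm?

ferry

The output letters match the input read backwards, each shifted +7: win reversed is niw. The word is reversed, then every letter is shifted forward by 7.
Decoding fyylm: shift back: f−7=y, y−7=r, y−7=r, l−7=e, m−7=f → yrref; then reverse → ferry.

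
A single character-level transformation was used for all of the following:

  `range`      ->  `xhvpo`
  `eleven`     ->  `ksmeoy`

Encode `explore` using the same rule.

kexuycq

In range: r→x is +6, a→h is +7, n→v is +8, g→p is +9 — the shift increases by 1 each position. Letter i (0-indexed) is shifted by i+6, so successive shifts are 6, 7, 8, ….
Applying it to explore: e+6=k, x+7=e, p+8=x, l+9=u, o+10=y, r+11=c, e+12=q.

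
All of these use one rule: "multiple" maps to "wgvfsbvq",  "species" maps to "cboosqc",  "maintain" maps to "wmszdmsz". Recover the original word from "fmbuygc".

various

Shifts by position in multiple: pos 0: m→w (+10), pos 1: u→g (+12), pos 2: l→v (+10), pos 3: t→f (+12) — repeating every 2. It's a Vigenère-style cipher with numeric key [10,12]: position i shifts by key[i mod 2].
Reversing it on fmbuygc: f−10=v, m−12=a, b−10=r, u−12=i, y−10=o, g−12=u, c−10=s.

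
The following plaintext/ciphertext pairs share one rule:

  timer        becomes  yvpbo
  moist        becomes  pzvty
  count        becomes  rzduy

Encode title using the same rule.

Each letter's alphabet position (a=0..z=25) is mapped through 5·x+7 mod 26 — an affine cipher.
Applying it to title: t(19)→5·19+7≡24=y; i(8)→5·8+7≡21=v; t(19)→5·19+7≡24=y; l(11)→5·11+7≡10=k; e(4)→5·4+7≡1=b (all mod 26).

yvykb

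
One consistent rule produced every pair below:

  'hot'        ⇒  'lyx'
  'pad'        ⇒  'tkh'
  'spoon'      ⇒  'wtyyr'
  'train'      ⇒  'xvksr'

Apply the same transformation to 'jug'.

The shift depends on letter class: consonant h→l is +4, but vowel o→y is +10. Two shifts are in play — +10 for a/e/i/o/u, +4 for every other letter.
Applying it to jug: j(cons)+4=n, u(vowel)+10=e, g(cons)+4=k.

nek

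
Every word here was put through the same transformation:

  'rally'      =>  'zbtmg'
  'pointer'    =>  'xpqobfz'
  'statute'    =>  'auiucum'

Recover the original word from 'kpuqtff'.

A repeating key of period 2 is used — shifts +8, +1 over and over.
Reversing it on kpuqtff: k−8=c, p−1=o, u−8=m, q−1=p, t−8=l, f−1=e, f−8=x.

complex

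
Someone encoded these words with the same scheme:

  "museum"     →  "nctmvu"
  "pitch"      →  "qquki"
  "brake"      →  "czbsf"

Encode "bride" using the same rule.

czjlf

Shifts by position in museum: pos 0: m→n (+1), pos 1: u→c (+8), pos 2: s→t (+1), pos 3: e→m (+8) — repeating every 2. It's a Vigenère-style cipher with numeric key [1,8]: position i shifts by key[i mod 2].
Applying it to bride: b+1=c, r+8=z, i+1=j, d+8=l, e+1=f.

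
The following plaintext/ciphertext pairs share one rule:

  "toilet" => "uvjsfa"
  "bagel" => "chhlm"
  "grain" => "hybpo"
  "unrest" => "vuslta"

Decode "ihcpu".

habit

Shifts by position in toilet: pos 0: t→u (+1), pos 1: o→v (+7), pos 2: i→j (+1), pos 3: l→s (+7) — repeating every 2. It's a Vigenère-style cipher with numeric key [1,7]: position i shifts by key[i mod 2].
Undoing it on ihcpu: i−1=h, h−7=a, c−1=b, p−7=i, u−1=t.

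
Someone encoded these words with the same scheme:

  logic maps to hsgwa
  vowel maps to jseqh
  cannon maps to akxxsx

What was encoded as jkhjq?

valve

l(11)→h(7) and o(14)→s(18) fit y≡21x+10 (mod 26); the inverse of 21 mod 26 is 5. Treating letters as 0–25, the rule is x ↦ 21x + 10 (mod 26).
Decoding jkhjq: j(9)→5·(9−10)≡21=v; k(10)→5·(10−10)≡0=a; h(7)→5·(7−10)≡11=l; j(9)→5·(9−10)≡21=v; q(16)→5·(16−10)≡4=e (all mod 26).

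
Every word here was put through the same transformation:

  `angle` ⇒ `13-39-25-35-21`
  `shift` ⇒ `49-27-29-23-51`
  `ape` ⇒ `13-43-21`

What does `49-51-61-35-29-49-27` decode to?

stylish

a(#1)→13 and n(#14)→39: differences scale by 2, so n = 2·pos + 11. The formula is n = 2×(alphabet index, a=1) + 11.
Reversing it on 49-51-61-35-29-49-27: 49→(49−11)÷2=19=s, 51→(51−11)÷2=20=t, 61→(61−11)÷2=25=y, 35→(35−11)÷2=12=l, 29→(29−11)÷2=9=i, 49→(49−11)÷2=19=s, 27→(27−11)÷2=8=h.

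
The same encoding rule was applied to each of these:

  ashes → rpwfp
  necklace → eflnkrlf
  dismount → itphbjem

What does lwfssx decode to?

cherry

a(0)→r(17) and s(18)→p(15) fit y≡23x+17 (mod 26); the inverse of 23 mod 26 is 17. Each letter's alphabet position (a=0..z=25) is mapped through 23·x+17 mod 26 — an affine cipher.
Reversing it on lwfssx: l(11)→17·(11−17)≡2=c; w(22)→17·(22−17)≡7=h; f(5)→17·(5−17)≡4=e; s(18)→17·(18−17)≡17=r; s(18)→17·(18−17)≡17=r; x(23)→17·(23−17)≡24=y (all mod 26).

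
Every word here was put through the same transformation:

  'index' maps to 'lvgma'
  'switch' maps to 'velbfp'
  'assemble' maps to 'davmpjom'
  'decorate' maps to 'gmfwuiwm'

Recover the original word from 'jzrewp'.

Shifts by position in index: pos 0: i→l (+3), pos 1: n→v (+8), pos 2: d→g (+3), pos 3: e→m (+8) — repeating every 2. A repeating key of period 2 is used — shifts +3, +8 over and over.
Undoing it on jzrewp: j−3=g, z−8=r, r−3=o, e−8=w, w−3=t, p−8=h.

growth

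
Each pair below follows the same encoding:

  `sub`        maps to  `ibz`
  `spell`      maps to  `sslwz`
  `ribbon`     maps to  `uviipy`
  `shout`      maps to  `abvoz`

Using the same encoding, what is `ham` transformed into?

tho

The output letters match the input read backwards, each shifted +7: sub reversed is bus. Read the word backwards and shift each letter +7.
Applying it to ham: reverse → mah; then shift: m+7=t, a+7=h, h+7=o.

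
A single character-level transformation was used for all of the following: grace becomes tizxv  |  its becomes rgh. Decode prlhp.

kiosk

Each pair mirrors across the alphabet (g↔t, r↔i, a↔z): positions sum to 25. Letters are reflected about the middle of the alphabet (position → 25−position): Atbash.
Undoing it on prlhp: p↔k, r↔i, l↔o, h↔s, p↔k.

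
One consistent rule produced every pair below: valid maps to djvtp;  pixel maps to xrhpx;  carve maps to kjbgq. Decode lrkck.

In valid: v→d is +8, a→j is +9, l→v is +10, i→t is +11 — the shift increases by 1 each position. The shift increases by 1 at each position, starting from +8: 8, 9, 10, ….
Undoing it on lrkck: l−8=d, r−9=i, k−10=a, c−11=r, k−12=y.

diary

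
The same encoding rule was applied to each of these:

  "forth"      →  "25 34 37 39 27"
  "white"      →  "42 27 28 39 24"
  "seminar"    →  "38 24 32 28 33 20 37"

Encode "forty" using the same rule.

f is letter #6 and maps to 25: an offset of 19. Letters become their 1-based position plus 19 (so a→20, b→21, …).
On forty: f=6→25, o=15→34, r=18→37, t=20→39, y=25→44.

25 34 37 39 44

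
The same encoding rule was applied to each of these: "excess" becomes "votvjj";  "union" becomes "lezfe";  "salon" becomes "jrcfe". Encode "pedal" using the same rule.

Compare letters: e→v is +17, x→o is +17, c→t is +17 — a constant shift. This is a Caesar cipher with shift 17.
Applying it to pedal: p+17=g, e+17=v, d+17=u, a+17=r, l+17=c.

gvurc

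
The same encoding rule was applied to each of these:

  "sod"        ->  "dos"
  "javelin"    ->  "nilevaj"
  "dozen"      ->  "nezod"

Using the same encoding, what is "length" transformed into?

htgnel

The output letters match the input read backwards: sod reversed is dos. It's just the letters in reverse order.
Applying it to length: reverse → htgnel.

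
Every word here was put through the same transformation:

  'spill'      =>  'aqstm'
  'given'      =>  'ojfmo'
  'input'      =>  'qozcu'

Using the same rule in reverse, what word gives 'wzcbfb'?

Shifts by position in spill: pos 0: s→a (+8), pos 1: p→q (+1), pos 2: i→s (+10), pos 3: l→t (+8), pos 4: l→m (+1) — repeating every 3. The shifts repeat in a cycle of length 3: positions 0,1,… shift by +8, +1, +10, then the pattern repeats.
Decoding wzcbfb: w−8=o, z−1=y, c−10=s, b−8=t, f−1=e, b−10=r.

oyster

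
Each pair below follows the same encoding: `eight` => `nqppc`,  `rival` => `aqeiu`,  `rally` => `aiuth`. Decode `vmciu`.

metal

The shifts repeat in a cycle of length 2: positions 0,1,… shift by +9, +8, then the pattern repeats.
Undoing it on vmciu: v−9=m, m−8=e, c−9=t, i−8=a, u−9=l.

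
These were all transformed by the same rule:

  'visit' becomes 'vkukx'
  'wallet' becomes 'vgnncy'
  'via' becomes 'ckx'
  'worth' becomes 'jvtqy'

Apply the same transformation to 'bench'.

Read the word backwards and shift each letter +2.
Applying it to bench: reverse → hcneb; then shift: h+2=j, c+2=e, n+2=p, e+2=g, b+2=d.

jepgd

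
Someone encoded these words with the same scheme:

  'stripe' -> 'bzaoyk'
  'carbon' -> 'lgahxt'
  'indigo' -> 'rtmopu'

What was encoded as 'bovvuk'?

simple

The shifts repeat in a cycle of length 2: positions 0,1,… shift by +9, +6, then the pattern repeats.
Reversing it on bovvuk: b−9=s, o−6=i, v−9=m, v−6=p, u−9=l, k−6=e.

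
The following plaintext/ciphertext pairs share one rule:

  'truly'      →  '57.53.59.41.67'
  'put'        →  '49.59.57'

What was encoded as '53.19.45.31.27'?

range

Each letter becomes 2×(its alphabet position, a=1..z=26) + 17.
Undoing it on 53.19.45.31.27: 53→(53−17)÷2=18=r, 19→(19−17)÷2=1=a, 45→(45−17)÷2=14=n, 31→(31−17)÷2=7=g, 27→(27−17)÷2=5=e.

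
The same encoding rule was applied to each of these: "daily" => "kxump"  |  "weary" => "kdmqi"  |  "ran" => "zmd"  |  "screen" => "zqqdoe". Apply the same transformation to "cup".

bgo

The output letters match the input read backwards, each shifted +12: daily reversed is yliad. Read the word backwards and shift each letter +12.
Applying it to cup: reverse → puc; then shift: p+12=b, u+12=g, c+12=o.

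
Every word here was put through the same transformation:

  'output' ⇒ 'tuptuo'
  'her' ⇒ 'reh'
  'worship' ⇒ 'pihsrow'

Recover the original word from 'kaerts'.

It's just the letters in reverse order.
Undoing it on kaerts: then reverse → streak.

streak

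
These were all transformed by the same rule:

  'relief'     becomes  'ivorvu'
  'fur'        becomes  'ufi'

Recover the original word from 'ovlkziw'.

Each pair mirrors across the alphabet (r↔i, e↔v, l↔o): positions sum to 25. Letters are reflected about the middle of the alphabet (position → 25−position): Atbash.
Reversing it on ovlkziw: o↔l, v↔e, l↔o, k↔p, z↔a, i↔r, w↔d.

leopard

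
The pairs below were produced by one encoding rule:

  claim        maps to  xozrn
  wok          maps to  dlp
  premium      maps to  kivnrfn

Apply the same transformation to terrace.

Each pair mirrors across the alphabet (c↔x, l↔o, a↔z): positions sum to 25. Each letter is replaced by its mirror in the alphabet: a↔z, b↔y, c↔x, and so on (the Atbash cipher).
On terrace: t↔g, e↔v, r↔i, r↔i, a↔z, c↔x, e↔v.

gviizxv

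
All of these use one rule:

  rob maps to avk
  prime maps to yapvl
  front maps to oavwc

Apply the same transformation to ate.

The rule splits by letter class: vowels +7, consonants +9.
Applying it to ate: a(vowel)+7=h, t(cons)+9=c, e(vowel)+7=l.

hcl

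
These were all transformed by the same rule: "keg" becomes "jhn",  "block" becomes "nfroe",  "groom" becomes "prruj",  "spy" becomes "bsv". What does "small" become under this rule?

The output letters match the input read backwards, each shifted +3: keg reversed is gek. Two steps: reverse the string, then apply a Caesar shift of +3.
For small: reverse → llams; then shift: l+3=o, l+3=o, a+3=d, m+3=p, s+3=v.

oodpv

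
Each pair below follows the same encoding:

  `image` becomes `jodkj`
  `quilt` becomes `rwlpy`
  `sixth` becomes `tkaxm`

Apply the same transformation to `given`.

hkyis

In image: i→j is +1, m→o is +2, a→d is +3, g→k is +4 — the shift increases by 1 each position. The shift increases by 1 at each position, starting from +1: 1, 2, 3, ….
On given: g+1=h, i+2=k, v+3=y, e+4=i, n+5=s.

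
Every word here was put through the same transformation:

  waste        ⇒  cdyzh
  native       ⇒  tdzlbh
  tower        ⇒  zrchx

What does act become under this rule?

diz

The rule splits by letter class: vowels +3, consonants +6.
Applying it to act: a(vowel)+3=d, c(cons)+6=i, t(cons)+6=z.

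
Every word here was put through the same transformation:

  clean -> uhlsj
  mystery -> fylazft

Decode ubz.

sun

The output letters match the input read backwards, each shifted +7: clean reversed is naelc. The word is reversed, then every letter is shifted forward by 7.
Undoing it on ubz: shift back: u−7=n, b−7=u, z−7=s → nus; then reverse → sun.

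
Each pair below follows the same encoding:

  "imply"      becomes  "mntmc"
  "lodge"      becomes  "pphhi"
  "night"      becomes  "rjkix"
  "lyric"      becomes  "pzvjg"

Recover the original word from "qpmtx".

moist

Shifts by position in imply: pos 0: i→m (+4), pos 1: m→n (+1), pos 2: p→t (+4), pos 3: l→m (+1) — repeating every 2. A repeating key of period 2 is used — shifts +4, +1 over and over.
Reversing it on qpmtx: q−4=m, p−1=o, m−4=i, t−1=s, x−4=t.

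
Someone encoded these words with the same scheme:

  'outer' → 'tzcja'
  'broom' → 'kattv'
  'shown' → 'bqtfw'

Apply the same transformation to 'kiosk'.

The shift depends on letter class: consonant t→c is +9, but vowel o→t is +5. The rule splits by letter class: vowels +5, consonants +9.
On kiosk: k(cons)+9=t, i(vowel)+5=n, o(vowel)+5=t, s(cons)+9=b, k(cons)+9=t.

tntbt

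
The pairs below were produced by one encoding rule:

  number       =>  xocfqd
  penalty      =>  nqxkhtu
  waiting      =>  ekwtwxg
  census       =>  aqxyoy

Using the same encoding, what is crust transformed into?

n(13)→x(23) and u(20)→o(14) fit y≡21x+10 (mod 26); the inverse of 21 mod 26 is 5. Each letter's alphabet position (a=0..z=25) is mapped through 21·x+10 mod 26 — an affine cipher.
Applying it to crust: c(2)→21·2+10≡0=a; r(17)→21·17+10≡3=d; u(20)→21·20+10≡14=o; s(18)→21·18+10≡24=y; t(19)→21·19+10≡19=t (all mod 26).

adoyt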